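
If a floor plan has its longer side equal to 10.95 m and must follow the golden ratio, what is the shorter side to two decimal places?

golden ratio ≈ 1.61803.
Shorter side = 10.95 ÷ 1.61803 ≈ 6.7675 → 6.77 m.

6.77 m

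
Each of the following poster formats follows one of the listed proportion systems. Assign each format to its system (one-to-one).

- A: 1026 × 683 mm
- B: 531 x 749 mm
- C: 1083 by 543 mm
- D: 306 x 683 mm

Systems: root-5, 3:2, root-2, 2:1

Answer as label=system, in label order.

Ratios: A ≈ 1.502; B ≈ 1.411; C ≈ 1.994; D ≈ 2.232.
Targets: root-5 ≈ 2.236; 3:2 ≈ 1.500; root-2 ≈ 1.414; 2:1 ≈ 2.000.

A=3:2, B=root-2, C=2:1, D=root-5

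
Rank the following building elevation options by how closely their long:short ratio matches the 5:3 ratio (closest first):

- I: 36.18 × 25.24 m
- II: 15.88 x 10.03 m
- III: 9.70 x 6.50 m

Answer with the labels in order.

II, III, I

Ratios: I = 36.18 / 25.24 ≈ 1.433; II = 15.88 / 10.03 ≈ 1.583; III = 9.70 / 6.50 ≈ 1.492.
|Δ from 1.667|: I 0.234; II 0.084; III 0.175.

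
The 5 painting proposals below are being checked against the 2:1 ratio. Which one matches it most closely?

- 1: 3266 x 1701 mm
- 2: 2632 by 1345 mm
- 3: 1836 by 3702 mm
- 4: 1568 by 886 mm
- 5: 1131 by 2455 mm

3

Ratios (long/short): 1 ≈ 1.920; 2 ≈ 1.957; 3 ≈ 2.016; 4 ≈ 1.770; 5 ≈ 2.171.
2:1 ≈ 2.000; option 3 is nearest (Δ 0.016).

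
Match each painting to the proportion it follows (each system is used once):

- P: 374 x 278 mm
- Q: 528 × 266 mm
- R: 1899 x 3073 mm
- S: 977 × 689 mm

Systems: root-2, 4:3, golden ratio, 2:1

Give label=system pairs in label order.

P = 374/278 ≈ 1.345 → 4:3 (1.333)
Q = 528/266 ≈ 1.985 → 2:1 (2.000)
R = 3073/1899 ≈ 1.618 → golden ratio (1.618)
S = 977/689 ≈ 1.418 → root-2 (1.414)

P=4:3, Q=2:1, R=golden ratio, S=root-2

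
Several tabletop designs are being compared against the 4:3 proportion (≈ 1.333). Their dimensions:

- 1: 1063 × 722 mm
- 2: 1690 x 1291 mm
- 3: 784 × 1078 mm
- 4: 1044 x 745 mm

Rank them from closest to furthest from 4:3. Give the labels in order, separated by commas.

2, 3, 4, 1

1: 1063/722 ≈ 1.472 → |1.472 − 1.333| = 0.139
2: 1690/1291 ≈ 1.309 → |1.309 − 1.333| = 0.024
3: 1078/784 ≈ 1.375 → |1.375 − 1.333| = 0.042
4: 1044/745 ≈ 1.401 → |1.401 − 1.333| = 0.068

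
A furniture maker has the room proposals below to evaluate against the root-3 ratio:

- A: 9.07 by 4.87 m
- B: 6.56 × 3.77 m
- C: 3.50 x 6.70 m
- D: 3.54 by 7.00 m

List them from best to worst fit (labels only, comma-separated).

A: 9.07/4.87 ≈ 1.862 → |1.862 − 1.732| = 0.130
B: 6.56/3.77 ≈ 1.740 → |1.740 − 1.732| = 0.008
C: 6.70/3.50 ≈ 1.914 → |1.914 − 1.732| = 0.182
D: 7.00/3.54 ≈ 1.977 → |1.977 − 1.732| = 0.245

B, A, C, D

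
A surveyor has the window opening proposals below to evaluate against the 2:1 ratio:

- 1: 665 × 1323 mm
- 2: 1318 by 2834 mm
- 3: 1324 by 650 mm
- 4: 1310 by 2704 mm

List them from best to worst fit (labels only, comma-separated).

1: 1323/665 ≈ 1.989 → |1.989 − 2.000| = 0.011
2: 2834/1318 ≈ 2.150 → |2.150 − 2.000| = 0.150
3: 1324/650 ≈ 2.037 → |2.037 − 2.000| = 0.037
4: 2704/1310 ≈ 2.064 → |2.064 − 2.000| = 0.064

1, 3, 4, 2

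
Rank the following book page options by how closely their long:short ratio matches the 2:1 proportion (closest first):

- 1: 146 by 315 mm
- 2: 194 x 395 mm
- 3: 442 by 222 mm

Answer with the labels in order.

1: 315/146 ≈ 2.158 → |2.158 − 2.000| = 0.158
2: 395/194 ≈ 2.036 → |2.036 − 2.000| = 0.036
3: 442/222 ≈ 1.991 → |1.991 − 2.000| = 0.009

3, 2, 1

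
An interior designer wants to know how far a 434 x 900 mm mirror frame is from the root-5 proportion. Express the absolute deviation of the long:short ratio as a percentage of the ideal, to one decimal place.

Ratio = 900 / 434 ≈ 2.0737.
Ideal root-5 ≈ 2.2361. |2.0737 − 2.2361| / 2.2361 ≈ 7.26% → 7.3%.

7.3%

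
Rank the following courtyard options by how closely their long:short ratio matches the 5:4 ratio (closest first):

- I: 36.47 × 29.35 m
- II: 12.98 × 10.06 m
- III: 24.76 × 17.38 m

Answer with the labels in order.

I, II, III

Ratios: I = 36.47 / 29.35 ≈ 1.243; II = 12.98 / 10.06 ≈ 1.290; III = 24.76 / 17.38 ≈ 1.425.
|Δ from 1.250|: I 0.007; II 0.040; III 0.175.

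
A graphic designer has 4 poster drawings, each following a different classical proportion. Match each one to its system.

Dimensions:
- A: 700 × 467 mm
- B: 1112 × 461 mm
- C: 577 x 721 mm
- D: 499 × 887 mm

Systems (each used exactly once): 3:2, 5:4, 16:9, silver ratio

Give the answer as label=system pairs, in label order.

A=3:2, B=silver ratio, C=5:4, D=16:9

A = 700/467 ≈ 1.499 → 3:2 (1.500)
B = 1112/461 ≈ 2.412 → silver ratio (2.414)
C = 721/577 ≈ 1.250 → 5:4 (1.250)
D = 887/499 ≈ 1.778 → 16:9 (1.778)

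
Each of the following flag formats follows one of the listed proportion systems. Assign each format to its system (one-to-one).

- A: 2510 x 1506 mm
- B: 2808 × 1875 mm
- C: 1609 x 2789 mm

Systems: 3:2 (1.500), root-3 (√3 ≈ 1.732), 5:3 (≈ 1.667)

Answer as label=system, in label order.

A=5:3, B=3:2, C=root-3

Ratios: A ≈ 1.667; B ≈ 1.498; C ≈ 1.733.
Targets: 3:2 ≈ 1.500; root-3 ≈ 1.732; 5:3 ≈ 1.667.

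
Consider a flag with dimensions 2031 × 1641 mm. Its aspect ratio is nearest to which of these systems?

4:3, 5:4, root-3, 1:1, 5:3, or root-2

2031/1641 ≈ 1.238. Nearest candidates are 5:4 (1.250, off by 0.012) and 4:3 (1.333, off by 0.095).

5:4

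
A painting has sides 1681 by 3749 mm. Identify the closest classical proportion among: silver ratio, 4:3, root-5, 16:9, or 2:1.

root-5

Ratio = 3749 / 1681 ≈ 2.230.
Distances: silver ratio 2.414 (Δ 0.184); 4:3 1.333 (Δ 0.897); root-5 2.236 (Δ 0.006); 16:9 1.778 (Δ 0.452); 2:1 2.000 (Δ 0.230).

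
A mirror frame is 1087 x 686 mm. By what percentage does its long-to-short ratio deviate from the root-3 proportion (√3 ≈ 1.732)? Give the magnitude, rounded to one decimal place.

Ratio = 1087 / 686 ≈ 1.5845.
Ideal root-3 ≈ 1.7321. |1.5845 − 1.7321| / 1.7321 ≈ 8.52% → 8.5%.

8.5%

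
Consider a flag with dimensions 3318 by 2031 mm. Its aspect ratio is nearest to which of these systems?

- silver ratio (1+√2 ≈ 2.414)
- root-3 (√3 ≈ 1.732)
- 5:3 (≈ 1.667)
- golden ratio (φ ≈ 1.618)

golden ratio

Ratio = 3318 / 2031 ≈ 1.634.
Distances: silver ratio 2.414 (Δ 0.780); root-3 1.732 (Δ 0.098); 5:3 1.667 (Δ 0.033); golden ratio 1.618 (Δ 0.016).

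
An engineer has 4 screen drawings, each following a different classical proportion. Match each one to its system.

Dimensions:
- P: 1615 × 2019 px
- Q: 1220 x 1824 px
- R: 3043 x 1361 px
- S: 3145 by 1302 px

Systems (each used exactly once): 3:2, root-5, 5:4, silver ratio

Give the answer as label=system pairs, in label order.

P=5:4, Q=3:2, R=root-5, S=silver ratio

Ratios: P ≈ 1.250; Q ≈ 1.495; R ≈ 2.236; S ≈ 2.416.
Targets: 3:2 ≈ 1.500; root-5 ≈ 2.236; 5:4 ≈ 1.250; silver ratio ≈ 2.414.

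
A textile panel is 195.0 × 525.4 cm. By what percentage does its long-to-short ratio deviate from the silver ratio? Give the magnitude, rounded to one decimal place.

11.6%

Ratio = 525.4 / 195.0 ≈ 2.6944.
Ideal silver ratio ≈ 2.4142. |2.6944 − 2.4142| / 2.4142 ≈ 11.61% → 11.6%.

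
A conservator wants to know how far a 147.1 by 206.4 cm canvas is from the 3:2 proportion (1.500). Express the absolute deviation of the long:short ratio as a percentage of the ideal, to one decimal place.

Ratio = 206.4 / 147.1 ≈ 1.4031.
Ideal 3:2 = 1.5000. |1.4031 − 1.5000| / 1.5000 ≈ 6.46% → 6.5%.

6.5%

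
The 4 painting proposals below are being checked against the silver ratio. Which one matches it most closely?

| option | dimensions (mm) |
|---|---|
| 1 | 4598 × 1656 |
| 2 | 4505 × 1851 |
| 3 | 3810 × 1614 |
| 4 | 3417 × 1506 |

Ratios (long/short): 1 ≈ 2.777; 2 ≈ 2.434; 3 ≈ 2.361; 4 ≈ 2.269.
silver ratio ≈ 2.414; option 2 is nearest (Δ 0.020).

2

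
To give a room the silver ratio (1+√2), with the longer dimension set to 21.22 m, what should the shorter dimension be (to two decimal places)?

silver ratio ≈ 2.41421.
Shorter side = 21.22 ÷ 2.41421 ≈ 8.7896 → 8.79 m.

8.79 m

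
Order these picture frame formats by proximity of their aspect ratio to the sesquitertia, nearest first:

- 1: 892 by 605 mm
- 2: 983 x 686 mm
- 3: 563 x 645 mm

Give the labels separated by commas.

1: 892/605 ≈ 1.474 → |1.474 − 1.333| = 0.141
2: 983/686 ≈ 1.433 → |1.433 − 1.333| = 0.100
3: 645/563 ≈ 1.146 → |1.146 − 1.333| = 0.187

2, 1, 3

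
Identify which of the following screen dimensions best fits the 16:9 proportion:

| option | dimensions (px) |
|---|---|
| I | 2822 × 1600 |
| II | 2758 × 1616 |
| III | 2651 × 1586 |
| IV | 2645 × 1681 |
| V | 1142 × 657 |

Ratios (long/short): I ≈ 1.764; II ≈ 1.707; III ≈ 1.672; IV ≈ 1.573; V ≈ 1.738.
16:9 ≈ 1.778; option I is nearest (Δ 0.014).

I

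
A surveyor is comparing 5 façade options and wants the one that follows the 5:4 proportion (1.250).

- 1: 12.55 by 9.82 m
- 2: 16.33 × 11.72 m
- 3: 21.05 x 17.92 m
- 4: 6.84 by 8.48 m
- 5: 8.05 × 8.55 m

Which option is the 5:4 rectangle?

4

Ratios (long/short): 1 ≈ 1.278; 2 ≈ 1.393; 3 ≈ 1.175; 4 ≈ 1.240; 5 ≈ 1.062.
5:4 ≈ 1.250; option 4 is nearest (Δ 0.010).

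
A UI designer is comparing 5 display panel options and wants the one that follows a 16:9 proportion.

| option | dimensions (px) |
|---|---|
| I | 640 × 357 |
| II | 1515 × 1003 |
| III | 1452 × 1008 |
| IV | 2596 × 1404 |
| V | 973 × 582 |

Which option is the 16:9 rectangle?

Ratios (long/short): I ≈ 1.793; II ≈ 1.510; III ≈ 1.440; IV ≈ 1.849; V ≈ 1.672.
16:9 ≈ 1.778; option I is nearest (Δ 0.015).

I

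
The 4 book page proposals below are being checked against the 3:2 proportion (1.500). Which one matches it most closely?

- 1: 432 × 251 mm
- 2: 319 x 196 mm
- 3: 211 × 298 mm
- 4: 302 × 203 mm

Target 3:2 ≈ 1.500.
1: 1.721 (Δ0.221)  2: 1.628 (Δ0.128)  3: 1.412 (Δ0.088)  4: 1.488 (Δ0.012)

4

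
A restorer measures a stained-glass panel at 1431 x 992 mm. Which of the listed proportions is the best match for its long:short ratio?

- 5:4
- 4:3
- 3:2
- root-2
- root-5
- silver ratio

Ratio = 1431 / 992 ≈ 1.443.
Distances: 5:4 1.250 (Δ 0.193); 4:3 1.333 (Δ 0.110); 3:2 1.500 (Δ 0.057); root-2 1.414 (Δ 0.029); root-5 2.236 (Δ 0.793); silver ratio 2.414 (Δ 0.971).

root-2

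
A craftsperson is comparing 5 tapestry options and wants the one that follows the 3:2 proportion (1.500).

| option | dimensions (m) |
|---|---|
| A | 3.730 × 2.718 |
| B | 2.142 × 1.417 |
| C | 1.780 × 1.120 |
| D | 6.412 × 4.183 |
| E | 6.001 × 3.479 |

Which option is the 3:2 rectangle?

B

Target 3:2 ≈ 1.500.
A: 1.372 (Δ0.128)  B: 1.512 (Δ0.012)  C: 1.589 (Δ0.089)  D: 1.533 (Δ0.033)  E: 1.725 (Δ0.225)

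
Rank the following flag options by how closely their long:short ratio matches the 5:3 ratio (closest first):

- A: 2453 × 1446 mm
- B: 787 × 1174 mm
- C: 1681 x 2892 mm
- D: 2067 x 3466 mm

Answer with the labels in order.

Ratios: A = 2453 / 1446 ≈ 1.696; B = 1174 / 787 ≈ 1.492; C = 2892 / 1681 ≈ 1.720; D = 3466 / 2067 ≈ 1.677.
|Δ from 1.667|: A 0.029; B 0.175; C 0.053; D 0.010.

D, A, C, B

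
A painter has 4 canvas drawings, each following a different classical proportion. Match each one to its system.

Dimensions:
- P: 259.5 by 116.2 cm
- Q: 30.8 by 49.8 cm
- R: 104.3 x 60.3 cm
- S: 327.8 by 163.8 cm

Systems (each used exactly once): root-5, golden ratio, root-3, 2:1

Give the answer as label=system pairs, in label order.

P=root-5, Q=golden ratio, R=root-3, S=2:1

Ratios: P ≈ 2.233; Q ≈ 1.617; R ≈ 1.730; S ≈ 2.001.
Targets: root-5 ≈ 2.236; golden ratio ≈ 1.618; root-3 ≈ 1.732; 2:1 ≈ 2.000.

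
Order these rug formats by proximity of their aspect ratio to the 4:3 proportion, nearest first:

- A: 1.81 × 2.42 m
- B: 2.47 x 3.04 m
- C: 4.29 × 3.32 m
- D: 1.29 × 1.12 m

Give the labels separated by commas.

Ratios: A = 2.42 / 1.81 ≈ 1.337; B = 3.04 / 2.47 ≈ 1.231; C = 4.29 / 3.32 ≈ 1.292; D = 1.29 / 1.12 ≈ 1.152.
|Δ from 1.333|: A 0.004; B 0.102; C 0.041; D 0.181.

A, C, B, D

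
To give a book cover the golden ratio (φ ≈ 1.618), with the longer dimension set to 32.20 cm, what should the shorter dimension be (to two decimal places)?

golden ratio ≈ 1.61803.
Shorter side = 32.20 ÷ 1.61803 ≈ 19.9007 → 19.90 cm.

19.90 cm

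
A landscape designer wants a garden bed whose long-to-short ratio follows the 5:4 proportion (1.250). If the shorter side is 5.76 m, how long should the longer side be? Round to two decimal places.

5:4 = 1.25000.
Longer side = 5.76 × 1.25000 ≈ 7.2000 → 7.20 m.

7.20 m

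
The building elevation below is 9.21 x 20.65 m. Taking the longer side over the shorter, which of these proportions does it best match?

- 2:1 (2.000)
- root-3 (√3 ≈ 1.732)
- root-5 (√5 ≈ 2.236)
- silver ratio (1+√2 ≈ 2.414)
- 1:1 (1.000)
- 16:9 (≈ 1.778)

20.65/9.21 ≈ 2.242. Nearest candidates are root-5 (2.236, off by 0.006) and silver ratio (2.414, off by 0.172).

root-5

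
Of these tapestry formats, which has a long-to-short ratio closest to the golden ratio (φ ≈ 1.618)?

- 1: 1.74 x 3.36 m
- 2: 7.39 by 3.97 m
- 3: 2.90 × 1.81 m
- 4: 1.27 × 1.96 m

3

Target golden ratio ≈ 1.618.
1: 1.931 (Δ0.313)  2: 1.861 (Δ0.243)  3: 1.602 (Δ0.016)  4: 1.543 (Δ0.075)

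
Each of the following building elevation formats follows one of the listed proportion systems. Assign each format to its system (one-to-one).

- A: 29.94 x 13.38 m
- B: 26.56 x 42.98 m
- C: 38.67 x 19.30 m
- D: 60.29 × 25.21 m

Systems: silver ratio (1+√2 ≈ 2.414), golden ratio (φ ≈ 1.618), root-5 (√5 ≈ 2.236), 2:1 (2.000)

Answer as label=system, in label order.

Ratios: A ≈ 2.238; B ≈ 1.618; C ≈ 2.004; D ≈ 2.392.
Targets: silver ratio ≈ 2.414; golden ratio ≈ 1.618; root-5 ≈ 2.236; 2:1 ≈ 2.000.

A=root-5, B=golden ratio, C=2:1, D=silver ratio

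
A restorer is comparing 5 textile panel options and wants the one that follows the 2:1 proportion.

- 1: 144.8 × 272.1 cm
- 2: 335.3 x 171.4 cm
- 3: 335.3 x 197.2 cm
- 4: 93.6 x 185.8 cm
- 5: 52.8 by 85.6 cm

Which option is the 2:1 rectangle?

4

Ratios (long/short): 1 ≈ 1.879; 2 ≈ 1.956; 3 ≈ 1.700; 4 ≈ 1.985; 5 ≈ 1.621.
2:1 ≈ 2.000; option 4 is nearest (Δ 0.015).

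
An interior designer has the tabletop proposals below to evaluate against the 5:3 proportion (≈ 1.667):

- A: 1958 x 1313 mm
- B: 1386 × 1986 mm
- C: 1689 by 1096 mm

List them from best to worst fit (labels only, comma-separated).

A: 1958/1313 ≈ 1.491 → |1.491 − 1.667| = 0.176
B: 1986/1386 ≈ 1.433 → |1.433 − 1.667| = 0.234
C: 1689/1096 ≈ 1.541 → |1.541 − 1.667| = 0.126

C, A, B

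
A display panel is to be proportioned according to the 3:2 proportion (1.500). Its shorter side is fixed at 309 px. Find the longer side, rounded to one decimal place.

3:2 = 1.50000.
Longer side = 309 × 1.50000 ≈ 463.500 → 463.5 px.

463.5 px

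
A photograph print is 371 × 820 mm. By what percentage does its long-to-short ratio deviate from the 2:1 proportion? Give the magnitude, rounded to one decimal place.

10.5%

Ratio = 820 / 371 ≈ 2.2102.
Ideal 2:1 = 2.0000. |2.2102 − 2.0000| / 2.0000 ≈ 10.51% → 10.5%.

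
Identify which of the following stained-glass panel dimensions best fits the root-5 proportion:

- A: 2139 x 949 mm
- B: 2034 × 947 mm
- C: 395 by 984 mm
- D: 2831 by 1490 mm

A

Ratios (long/short): A ≈ 2.254; B ≈ 2.148; C ≈ 2.491; D ≈ 1.900.
root-5 ≈ 2.236; option A is nearest (Δ 0.018).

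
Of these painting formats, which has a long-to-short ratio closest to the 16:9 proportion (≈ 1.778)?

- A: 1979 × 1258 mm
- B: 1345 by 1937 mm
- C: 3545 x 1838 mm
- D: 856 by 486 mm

Ratios (long/short): A ≈ 1.573; B ≈ 1.440; C ≈ 1.929; D ≈ 1.761.
16:9 ≈ 1.778; option D is nearest (Δ 0.017).

D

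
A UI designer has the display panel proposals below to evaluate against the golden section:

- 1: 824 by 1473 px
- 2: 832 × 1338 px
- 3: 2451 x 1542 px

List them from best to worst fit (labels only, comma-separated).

Ratios: 1 = 1473 / 824 ≈ 1.788; 2 = 1338 / 832 ≈ 1.608; 3 = 2451 / 1542 ≈ 1.589.
|Δ from 1.618|: 1 0.170; 2 0.010; 3 0.029.

2, 3, 1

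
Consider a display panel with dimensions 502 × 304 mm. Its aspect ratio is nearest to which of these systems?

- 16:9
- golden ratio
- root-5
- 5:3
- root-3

5:3

Ratio = 502 / 304 ≈ 1.651.
Distances: 16:9 1.778 (Δ 0.127); golden ratio 1.618 (Δ 0.033); root-5 2.236 (Δ 0.585); 5:3 1.667 (Δ 0.016); root-3 1.732 (Δ 0.081).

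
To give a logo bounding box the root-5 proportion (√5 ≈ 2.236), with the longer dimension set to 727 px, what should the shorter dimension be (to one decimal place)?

325.1 px

root-5 ≈ 2.23607.
Shorter side = 727 ÷ 2.23607 ≈ 325.124 → 325.1 px.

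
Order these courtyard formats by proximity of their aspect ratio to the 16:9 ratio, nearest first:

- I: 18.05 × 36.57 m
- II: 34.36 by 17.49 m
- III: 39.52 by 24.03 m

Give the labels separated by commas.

I: 36.57/18.05 ≈ 2.026 → |2.026 − 1.778| = 0.248
II: 34.36/17.49 ≈ 1.965 → |1.965 − 1.778| = 0.187
III: 39.52/24.03 ≈ 1.645 → |1.645 − 1.778| = 0.133

III, II, I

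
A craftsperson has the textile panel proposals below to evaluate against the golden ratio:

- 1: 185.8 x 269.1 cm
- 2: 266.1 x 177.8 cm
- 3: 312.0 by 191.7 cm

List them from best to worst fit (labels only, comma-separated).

1: 269.1/185.8 ≈ 1.448 → |1.448 − 1.618| = 0.170
2: 266.1/177.8 ≈ 1.497 → |1.497 − 1.618| = 0.121
3: 312.0/191.7 ≈ 1.628 → |1.628 − 1.618| = 0.010

3, 2, 1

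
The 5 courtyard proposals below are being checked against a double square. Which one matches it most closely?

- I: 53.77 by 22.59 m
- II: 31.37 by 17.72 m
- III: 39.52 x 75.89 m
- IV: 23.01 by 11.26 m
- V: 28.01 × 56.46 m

V

Ratios (long/short): I ≈ 2.380; II ≈ 1.770; III ≈ 1.920; IV ≈ 2.044; V ≈ 2.016.
2:1 ≈ 2.000; option V is nearest (Δ 0.016).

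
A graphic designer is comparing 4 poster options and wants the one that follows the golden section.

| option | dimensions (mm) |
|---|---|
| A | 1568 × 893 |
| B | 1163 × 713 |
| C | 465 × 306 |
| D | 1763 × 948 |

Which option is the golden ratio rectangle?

Target golden ratio ≈ 1.618.
A: 1.756 (Δ0.138)  B: 1.631 (Δ0.013)  C: 1.520 (Δ0.098)  D: 1.860 (Δ0.242)

B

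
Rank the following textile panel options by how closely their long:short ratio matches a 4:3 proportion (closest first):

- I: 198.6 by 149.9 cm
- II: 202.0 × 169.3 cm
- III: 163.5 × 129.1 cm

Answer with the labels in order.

I: 198.6/149.9 ≈ 1.325 → |1.325 − 1.333| = 0.008
II: 202.0/169.3 ≈ 1.193 → |1.193 − 1.333| = 0.140
III: 163.5/129.1 ≈ 1.266 → |1.266 − 1.333| = 0.067

I, III, II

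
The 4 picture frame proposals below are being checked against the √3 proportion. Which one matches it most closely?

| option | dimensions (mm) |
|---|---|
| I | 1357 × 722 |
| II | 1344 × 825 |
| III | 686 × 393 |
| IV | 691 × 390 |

Ratios (long/short): I ≈ 1.880; II ≈ 1.629; III ≈ 1.746; IV ≈ 1.772.
root-3 ≈ 1.732; option III is nearest (Δ 0.014).

III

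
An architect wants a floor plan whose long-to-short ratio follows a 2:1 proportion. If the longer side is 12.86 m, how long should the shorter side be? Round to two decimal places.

2:1 = 2.00000.
Shorter side = 12.86 ÷ 2.00000 ≈ 6.4300 → 6.43 m.

6.43 m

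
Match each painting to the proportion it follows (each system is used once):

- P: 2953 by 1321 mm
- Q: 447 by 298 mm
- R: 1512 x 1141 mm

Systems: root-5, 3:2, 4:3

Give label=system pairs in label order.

P = 2953/1321 ≈ 2.235 → root-5 (2.236)
Q = 447/298 ≈ 1.500 → 3:2 (1.500)
R = 1512/1141 ≈ 1.325 → 4:3 (1.333)

P=root-5, Q=3:2, R=4:3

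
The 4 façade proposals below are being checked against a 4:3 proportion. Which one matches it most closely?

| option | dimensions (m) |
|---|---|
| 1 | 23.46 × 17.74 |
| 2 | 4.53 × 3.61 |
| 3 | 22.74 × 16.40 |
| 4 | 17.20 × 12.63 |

Target 4:3 ≈ 1.333.
1: 1.322 (Δ0.011)  2: 1.255 (Δ0.078)  3: 1.387 (Δ0.054)  4: 1.362 (Δ0.029)

1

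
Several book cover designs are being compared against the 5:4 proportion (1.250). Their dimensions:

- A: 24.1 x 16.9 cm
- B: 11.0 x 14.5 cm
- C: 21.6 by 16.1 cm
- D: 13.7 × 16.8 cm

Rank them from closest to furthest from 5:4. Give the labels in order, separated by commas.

Ratios: A = 24.1 / 16.9 ≈ 1.426; B = 14.5 / 11.0 ≈ 1.318; C = 21.6 / 16.1 ≈ 1.342; D = 16.8 / 13.7 ≈ 1.226.
|Δ from 1.250|: A 0.176; B 0.068; C 0.092; D 0.024.

D, B, C, A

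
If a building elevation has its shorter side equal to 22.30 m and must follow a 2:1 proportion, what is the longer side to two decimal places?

44.60 m

2:1 = 2.00000.
Longer side = 22.30 × 2.00000 ≈ 44.6000 → 44.60 m.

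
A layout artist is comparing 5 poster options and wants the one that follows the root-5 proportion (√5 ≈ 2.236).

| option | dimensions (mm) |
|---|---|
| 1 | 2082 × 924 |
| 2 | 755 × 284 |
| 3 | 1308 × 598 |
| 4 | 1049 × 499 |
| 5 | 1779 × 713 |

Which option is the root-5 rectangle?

Ratios (long/short): 1 ≈ 2.253; 2 ≈ 2.658; 3 ≈ 2.187; 4 ≈ 2.102; 5 ≈ 2.495.
root-5 ≈ 2.236; option 1 is nearest (Δ 0.017).

1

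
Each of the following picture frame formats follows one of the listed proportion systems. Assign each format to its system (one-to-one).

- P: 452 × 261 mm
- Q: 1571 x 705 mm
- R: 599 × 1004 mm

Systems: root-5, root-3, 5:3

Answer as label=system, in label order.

P=root-3, Q=root-5, R=5:3

Ratios: P ≈ 1.732; Q ≈ 2.228; R ≈ 1.676.
Targets: root-5 ≈ 2.236; root-3 ≈ 1.732; 5:3 ≈ 1.667.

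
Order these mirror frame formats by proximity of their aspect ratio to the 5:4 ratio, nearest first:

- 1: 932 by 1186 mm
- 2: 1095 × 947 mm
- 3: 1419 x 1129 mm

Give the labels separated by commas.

1: 1186/932 ≈ 1.273 → |1.273 − 1.250| = 0.023
2: 1095/947 ≈ 1.156 → |1.156 − 1.250| = 0.094
3: 1419/1129 ≈ 1.257 → |1.257 − 1.250| = 0.007

3, 1, 2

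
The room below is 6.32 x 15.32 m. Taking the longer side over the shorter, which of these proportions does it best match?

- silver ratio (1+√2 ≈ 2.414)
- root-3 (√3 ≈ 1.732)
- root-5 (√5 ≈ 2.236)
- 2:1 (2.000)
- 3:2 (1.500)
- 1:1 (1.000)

15.32/6.32 ≈ 2.424. Nearest candidates are silver ratio (2.414, off by 0.010) and root-5 (2.236, off by 0.188).

silver ratio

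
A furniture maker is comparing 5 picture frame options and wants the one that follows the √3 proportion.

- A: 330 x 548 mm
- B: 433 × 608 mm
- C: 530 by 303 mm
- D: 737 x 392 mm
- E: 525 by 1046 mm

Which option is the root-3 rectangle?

C

Target root-3 ≈ 1.732.
A: 1.661 (Δ0.071)  B: 1.404 (Δ0.328)  C: 1.749 (Δ0.017)  D: 1.880 (Δ0.148)  E: 1.992 (Δ0.260)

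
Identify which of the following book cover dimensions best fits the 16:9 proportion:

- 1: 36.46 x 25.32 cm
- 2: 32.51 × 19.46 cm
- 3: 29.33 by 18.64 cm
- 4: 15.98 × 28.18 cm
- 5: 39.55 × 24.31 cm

Ratios (long/short): 1 ≈ 1.440; 2 ≈ 1.671; 3 ≈ 1.573; 4 ≈ 1.763; 5 ≈ 1.627.
16:9 ≈ 1.778; option 4 is nearest (Δ 0.015).

4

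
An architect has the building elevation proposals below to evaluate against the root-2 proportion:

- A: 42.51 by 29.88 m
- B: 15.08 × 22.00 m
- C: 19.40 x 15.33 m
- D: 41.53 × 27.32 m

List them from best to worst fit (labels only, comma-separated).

Ratios: A = 42.51 / 29.88 ≈ 1.423; B = 22.00 / 15.08 ≈ 1.459; C = 19.40 / 15.33 ≈ 1.265; D = 41.53 / 27.32 ≈ 1.520.
|Δ from 1.414|: A 0.009; B 0.045; C 0.149; D 0.106.

A, B, D, C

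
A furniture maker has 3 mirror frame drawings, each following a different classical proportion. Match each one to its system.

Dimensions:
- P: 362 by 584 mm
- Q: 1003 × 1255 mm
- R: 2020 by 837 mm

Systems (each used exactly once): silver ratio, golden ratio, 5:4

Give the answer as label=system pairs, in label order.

P = 584/362 ≈ 1.613 → golden ratio (1.618)
Q = 1255/1003 ≈ 1.251 → 5:4 (1.250)
R = 2020/837 ≈ 2.413 → silver ratio (2.414)

P=golden ratio, Q=5:4, R=silver ratio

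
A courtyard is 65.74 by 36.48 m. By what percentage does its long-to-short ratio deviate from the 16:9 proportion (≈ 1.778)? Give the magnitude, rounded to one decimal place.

Ratio = 65.74 / 36.48 ≈ 1.8021.
Ideal 16:9 ≈ 1.7778. |1.8021 − 1.7778| / 1.7778 ≈ 1.37% → 1.4%.

1.4%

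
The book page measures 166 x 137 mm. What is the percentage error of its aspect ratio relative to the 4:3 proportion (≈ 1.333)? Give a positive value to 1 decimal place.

9.1%

Ratio = 166 / 137 ≈ 1.2117.
Ideal 4:3 ≈ 1.3333. |1.2117 − 1.3333| / 1.3333 ≈ 9.12% → 9.1%.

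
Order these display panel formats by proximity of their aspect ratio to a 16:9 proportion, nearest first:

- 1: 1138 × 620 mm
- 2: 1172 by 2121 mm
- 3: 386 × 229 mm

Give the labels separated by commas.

2, 1, 3

Ratios: 1 = 1138 / 620 ≈ 1.835; 2 = 2121 / 1172 ≈ 1.810; 3 = 386 / 229 ≈ 1.686.
|Δ from 1.778|: 1 0.057; 2 0.032; 3 0.092.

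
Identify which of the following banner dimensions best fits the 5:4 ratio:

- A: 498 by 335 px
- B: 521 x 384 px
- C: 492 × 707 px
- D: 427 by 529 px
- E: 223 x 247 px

Ratios (long/short): A ≈ 1.487; B ≈ 1.357; C ≈ 1.437; D ≈ 1.239; E ≈ 1.108.
5:4 ≈ 1.250; option D is nearest (Δ 0.011).

D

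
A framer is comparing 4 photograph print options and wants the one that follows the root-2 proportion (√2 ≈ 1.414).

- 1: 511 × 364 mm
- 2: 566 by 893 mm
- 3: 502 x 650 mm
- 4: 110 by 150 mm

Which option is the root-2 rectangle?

Ratios (long/short): 1 ≈ 1.404; 2 ≈ 1.578; 3 ≈ 1.295; 4 ≈ 1.364.
root-2 ≈ 1.414; option 1 is nearest (Δ 0.010).

1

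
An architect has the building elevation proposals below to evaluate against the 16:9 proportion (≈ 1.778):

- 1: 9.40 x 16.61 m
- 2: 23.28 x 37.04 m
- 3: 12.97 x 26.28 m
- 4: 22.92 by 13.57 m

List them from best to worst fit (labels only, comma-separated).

1, 4, 2, 3

1: 16.61/9.40 ≈ 1.767 → |1.767 − 1.778| = 0.011
2: 37.04/23.28 ≈ 1.591 → |1.591 − 1.778| = 0.187
3: 26.28/12.97 ≈ 2.026 → |2.026 − 1.778| = 0.248
4: 22.92/13.57 ≈ 1.689 → |1.689 − 1.778| = 0.089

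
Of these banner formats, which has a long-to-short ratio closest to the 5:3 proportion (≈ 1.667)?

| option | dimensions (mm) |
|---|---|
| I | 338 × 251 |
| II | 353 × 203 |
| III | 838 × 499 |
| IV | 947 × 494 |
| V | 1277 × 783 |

III

Target 5:3 ≈ 1.667.
I: 1.347 (Δ0.320)  II: 1.739 (Δ0.072)  III: 1.679 (Δ0.012)  IV: 1.917 (Δ0.250)  V: 1.631 (Δ0.036)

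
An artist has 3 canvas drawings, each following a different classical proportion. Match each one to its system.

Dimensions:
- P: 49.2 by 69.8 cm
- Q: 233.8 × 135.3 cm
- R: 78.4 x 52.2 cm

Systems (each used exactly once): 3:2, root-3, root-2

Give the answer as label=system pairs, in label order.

Ratios: P ≈ 1.419; Q ≈ 1.728; R ≈ 1.502.
Targets: 3:2 ≈ 1.500; root-3 ≈ 1.732; root-2 ≈ 1.414.

P=root-2, Q=root-3, R=3:2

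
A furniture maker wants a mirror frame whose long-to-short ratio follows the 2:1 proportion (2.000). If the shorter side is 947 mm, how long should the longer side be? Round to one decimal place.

2:1 = 2.00000.
Longer side = 947 × 2.00000 ≈ 1894.000 → 1894.0 mm.

1894.0 mm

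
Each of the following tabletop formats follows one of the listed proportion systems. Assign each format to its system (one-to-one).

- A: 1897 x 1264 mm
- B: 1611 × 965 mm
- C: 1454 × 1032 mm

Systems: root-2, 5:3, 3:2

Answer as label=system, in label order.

A=3:2, B=5:3, C=root-2

A = 1897/1264 ≈ 1.501 → 3:2 (1.500)
B = 1611/965 ≈ 1.669 → 5:3 (1.667)
C = 1454/1032 ≈ 1.409 → root-2 (1.414)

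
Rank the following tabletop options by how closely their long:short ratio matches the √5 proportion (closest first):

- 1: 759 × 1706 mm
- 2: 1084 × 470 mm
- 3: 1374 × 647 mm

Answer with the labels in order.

1, 2, 3

1: 1706/759 ≈ 2.248 → |2.248 − 2.236| = 0.012
2: 1084/470 ≈ 2.306 → |2.306 − 2.236| = 0.070
3: 1374/647 ≈ 2.124 → |2.124 − 2.236| = 0.112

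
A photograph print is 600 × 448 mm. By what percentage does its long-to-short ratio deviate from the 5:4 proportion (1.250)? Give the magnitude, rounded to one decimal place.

7.1%

Ratio = 600 / 448 ≈ 1.3393.
Ideal 5:4 = 1.2500. |1.3393 − 1.2500| / 1.2500 ≈ 7.14% → 7.1%.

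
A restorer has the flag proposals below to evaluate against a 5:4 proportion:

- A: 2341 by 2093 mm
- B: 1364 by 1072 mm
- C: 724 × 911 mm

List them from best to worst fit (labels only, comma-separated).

C, B, A

Ratios: A = 2341 / 2093 ≈ 1.118; B = 1364 / 1072 ≈ 1.272; C = 911 / 724 ≈ 1.258.
|Δ from 1.250|: A 0.132; B 0.022; C 0.008.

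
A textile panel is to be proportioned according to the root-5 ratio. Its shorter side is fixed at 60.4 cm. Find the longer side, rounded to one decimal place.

root-5 ≈ 2.23607.
Longer side = 60.4 × 2.23607 ≈ 135.059 → 135.1 cm.

135.1 cm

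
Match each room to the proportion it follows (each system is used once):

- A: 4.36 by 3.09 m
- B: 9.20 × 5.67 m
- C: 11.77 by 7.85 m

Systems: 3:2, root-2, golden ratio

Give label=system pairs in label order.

A=root-2, B=golden ratio, C=3:2

Ratios: A ≈ 1.411; B ≈ 1.623; C ≈ 1.499.
Targets: 3:2 ≈ 1.500; root-2 ≈ 1.414; golden ratio ≈ 1.618.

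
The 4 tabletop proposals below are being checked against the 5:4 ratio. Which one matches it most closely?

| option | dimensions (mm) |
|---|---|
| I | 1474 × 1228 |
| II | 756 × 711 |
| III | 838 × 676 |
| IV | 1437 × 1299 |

Ratios (long/short): I ≈ 1.200; II ≈ 1.063; III ≈ 1.240; IV ≈ 1.106.
5:4 ≈ 1.250; option III is nearest (Δ 0.010).

III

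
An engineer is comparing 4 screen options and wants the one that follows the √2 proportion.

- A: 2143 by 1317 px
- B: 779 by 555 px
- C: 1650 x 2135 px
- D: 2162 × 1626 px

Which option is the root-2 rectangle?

B

Target root-2 ≈ 1.414.
A: 1.627 (Δ0.213)  B: 1.404 (Δ0.010)  C: 1.294 (Δ0.120)  D: 1.330 (Δ0.084)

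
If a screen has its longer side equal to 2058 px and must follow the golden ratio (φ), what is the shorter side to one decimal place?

1271.9 px

golden ratio ≈ 1.61803.
Shorter side = 2058 ÷ 1.61803 ≈ 1271.917 → 1271.9 px.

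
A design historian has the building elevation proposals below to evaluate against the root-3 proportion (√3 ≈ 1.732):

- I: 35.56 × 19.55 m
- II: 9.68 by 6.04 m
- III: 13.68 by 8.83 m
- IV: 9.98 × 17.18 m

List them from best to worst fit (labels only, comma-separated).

I: 35.56/19.55 ≈ 1.819 → |1.819 − 1.732| = 0.087
II: 9.68/6.04 ≈ 1.603 → |1.603 − 1.732| = 0.129
III: 13.68/8.83 ≈ 1.549 → |1.549 − 1.732| = 0.183
IV: 17.18/9.98 ≈ 1.721 → |1.721 − 1.732| = 0.011

IV, I, II, III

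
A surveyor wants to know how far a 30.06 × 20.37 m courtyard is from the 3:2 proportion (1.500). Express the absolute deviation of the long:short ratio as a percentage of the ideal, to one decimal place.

1.6%

Ratio = 30.06 / 20.37 ≈ 1.4757.
Ideal 3:2 = 1.5000. |1.4757 − 1.5000| / 1.5000 ≈ 1.62% → 1.6%.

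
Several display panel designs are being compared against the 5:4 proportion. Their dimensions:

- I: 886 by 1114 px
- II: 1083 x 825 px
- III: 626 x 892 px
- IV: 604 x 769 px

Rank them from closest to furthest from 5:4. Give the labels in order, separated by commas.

I, IV, II, III

I: 1114/886 ≈ 1.257 → |1.257 − 1.250| = 0.007
II: 1083/825 ≈ 1.313 → |1.313 − 1.250| = 0.063
III: 892/626 ≈ 1.425 → |1.425 − 1.250| = 0.175
IV: 769/604 ≈ 1.273 → |1.273 − 1.250| = 0.023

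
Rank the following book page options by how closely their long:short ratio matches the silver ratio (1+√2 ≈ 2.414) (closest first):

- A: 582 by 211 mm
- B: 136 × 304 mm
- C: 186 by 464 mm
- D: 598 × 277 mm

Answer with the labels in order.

Ratios: A = 582 / 211 ≈ 2.758; B = 304 / 136 ≈ 2.235; C = 464 / 186 ≈ 2.495; D = 598 / 277 ≈ 2.159.
|Δ from 2.414|: A 0.344; B 0.179; C 0.081; D 0.255.

C, B, D, A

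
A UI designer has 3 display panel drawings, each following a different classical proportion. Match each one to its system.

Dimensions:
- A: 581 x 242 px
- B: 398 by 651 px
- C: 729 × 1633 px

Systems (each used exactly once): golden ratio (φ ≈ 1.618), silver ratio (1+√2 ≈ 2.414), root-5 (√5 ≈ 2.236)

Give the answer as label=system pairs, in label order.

Ratios: A ≈ 2.401; B ≈ 1.636; C ≈ 2.240.
Targets: golden ratio ≈ 1.618; silver ratio ≈ 2.414; root-5 ≈ 2.236.

A=silver ratio, B=golden ratio, C=root-5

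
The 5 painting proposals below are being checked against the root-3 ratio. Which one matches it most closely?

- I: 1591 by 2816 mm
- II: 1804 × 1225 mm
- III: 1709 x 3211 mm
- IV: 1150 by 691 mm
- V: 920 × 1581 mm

Ratios (long/short): I ≈ 1.770; II ≈ 1.473; III ≈ 1.879; IV ≈ 1.664; V ≈ 1.718.
root-3 ≈ 1.732; option V is nearest (Δ 0.014).

V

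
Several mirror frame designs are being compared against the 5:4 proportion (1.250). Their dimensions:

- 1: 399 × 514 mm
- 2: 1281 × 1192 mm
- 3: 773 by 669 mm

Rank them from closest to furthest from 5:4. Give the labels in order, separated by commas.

Ratios: 1 = 514 / 399 ≈ 1.288; 2 = 1281 / 1192 ≈ 1.075; 3 = 773 / 669 ≈ 1.155.
|Δ from 1.250|: 1 0.038; 2 0.175; 3 0.095.

1, 3, 2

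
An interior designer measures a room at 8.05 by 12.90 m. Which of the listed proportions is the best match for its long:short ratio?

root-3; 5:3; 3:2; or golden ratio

Ratio = 12.90 / 8.05 ≈ 1.602.
Distances: root-3 1.732 (Δ 0.130); 5:3 1.667 (Δ 0.065); 3:2 1.500 (Δ 0.102); golden ratio 1.618 (Δ 0.016).

golden ratio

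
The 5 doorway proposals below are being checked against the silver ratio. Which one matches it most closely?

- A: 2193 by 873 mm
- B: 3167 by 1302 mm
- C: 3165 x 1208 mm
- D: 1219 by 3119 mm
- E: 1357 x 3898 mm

B

Ratios (long/short): A ≈ 2.512; B ≈ 2.432; C ≈ 2.620; D ≈ 2.559; E ≈ 2.873.
silver ratio ≈ 2.414; option B is nearest (Δ 0.018).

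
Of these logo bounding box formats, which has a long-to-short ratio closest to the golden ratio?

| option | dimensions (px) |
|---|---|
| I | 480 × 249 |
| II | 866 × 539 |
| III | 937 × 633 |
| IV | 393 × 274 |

II

Target golden ratio ≈ 1.618.
I: 1.928 (Δ0.310)  II: 1.607 (Δ0.011)  III: 1.480 (Δ0.138)  IV: 1.434 (Δ0.184)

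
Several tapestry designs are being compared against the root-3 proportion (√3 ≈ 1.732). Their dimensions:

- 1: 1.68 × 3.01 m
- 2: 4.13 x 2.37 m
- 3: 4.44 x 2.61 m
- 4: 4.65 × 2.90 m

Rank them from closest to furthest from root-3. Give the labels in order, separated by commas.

2, 3, 1, 4

Ratios: 1 = 3.01 / 1.68 ≈ 1.792; 2 = 4.13 / 2.37 ≈ 1.743; 3 = 4.44 / 2.61 ≈ 1.701; 4 = 4.65 / 2.90 ≈ 1.603.
|Δ from 1.732|: 1 0.060; 2 0.011; 3 0.031; 4 0.129.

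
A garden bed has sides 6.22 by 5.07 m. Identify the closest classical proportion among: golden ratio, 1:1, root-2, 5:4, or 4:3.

5:4

Ratio = 6.22 / 5.07 ≈ 1.227.
Distances: golden ratio 1.618 (Δ 0.391); 1:1 1.000 (Δ 0.227); root-2 1.414 (Δ 0.187); 5:4 1.250 (Δ 0.023); 4:3 1.333 (Δ 0.106).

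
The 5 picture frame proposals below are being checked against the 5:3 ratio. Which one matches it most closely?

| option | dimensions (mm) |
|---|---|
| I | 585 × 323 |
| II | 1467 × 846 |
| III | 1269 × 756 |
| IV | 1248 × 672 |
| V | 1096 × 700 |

Ratios (long/short): I ≈ 1.811; II ≈ 1.734; III ≈ 1.679; IV ≈ 1.857; V ≈ 1.566.
5:3 ≈ 1.667; option III is nearest (Δ 0.012).

III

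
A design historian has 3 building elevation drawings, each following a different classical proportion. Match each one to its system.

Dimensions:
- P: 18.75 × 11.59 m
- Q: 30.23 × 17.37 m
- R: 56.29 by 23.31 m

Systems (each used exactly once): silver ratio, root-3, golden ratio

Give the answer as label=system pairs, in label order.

P = 18.75/11.59 ≈ 1.618 → golden ratio (1.618)
Q = 30.23/17.37 ≈ 1.740 → root-3 (1.732)
R = 56.29/23.31 ≈ 2.415 → silver ratio (2.414)

P=golden ratio, Q=root-3, R=silver ratio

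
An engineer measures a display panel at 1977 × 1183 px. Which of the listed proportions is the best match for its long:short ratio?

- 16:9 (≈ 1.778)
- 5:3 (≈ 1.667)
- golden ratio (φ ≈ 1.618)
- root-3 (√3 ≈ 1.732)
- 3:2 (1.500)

5:3

Ratio = 1977 / 1183 ≈ 1.671.
Distances: 16:9 1.778 (Δ 0.107); 5:3 1.667 (Δ 0.004); golden ratio 1.618 (Δ 0.053); root-3 1.732 (Δ 0.061); 3:2 1.500 (Δ 0.171).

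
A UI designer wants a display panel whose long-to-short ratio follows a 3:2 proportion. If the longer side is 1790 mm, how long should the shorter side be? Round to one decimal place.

1193.3 mm

3:2 = 1.50000.
Shorter side = 1790 ÷ 1.50000 ≈ 1193.333 → 1193.3 mm.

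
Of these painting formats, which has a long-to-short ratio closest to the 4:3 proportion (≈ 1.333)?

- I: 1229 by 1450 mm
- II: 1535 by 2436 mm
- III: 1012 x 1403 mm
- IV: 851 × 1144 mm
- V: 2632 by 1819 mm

Ratios (long/short): I ≈ 1.180; II ≈ 1.587; III ≈ 1.386; IV ≈ 1.344; V ≈ 1.447.
4:3 ≈ 1.333; option IV is nearest (Δ 0.011).

IV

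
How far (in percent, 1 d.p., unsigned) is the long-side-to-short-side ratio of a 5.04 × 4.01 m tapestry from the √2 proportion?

11.1%

Ratio = 5.04 / 4.01 ≈ 1.2569.
Ideal root-2 ≈ 1.4142. |1.2569 − 1.4142| / 1.4142 ≈ 11.12% → 11.1%.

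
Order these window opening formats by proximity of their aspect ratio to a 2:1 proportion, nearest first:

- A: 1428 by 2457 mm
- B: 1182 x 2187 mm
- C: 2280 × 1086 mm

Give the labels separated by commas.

C, B, A

Ratios: A = 2457 / 1428 ≈ 1.721; B = 2187 / 1182 ≈ 1.850; C = 2280 / 1086 ≈ 2.099.
|Δ from 2.000|: A 0.279; B 0.150; C 0.099.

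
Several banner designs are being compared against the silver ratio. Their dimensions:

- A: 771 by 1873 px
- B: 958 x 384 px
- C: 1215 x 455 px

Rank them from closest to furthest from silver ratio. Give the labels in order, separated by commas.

A: 1873/771 ≈ 2.429 → |2.429 − 2.414| = 0.015
B: 958/384 ≈ 2.495 → |2.495 − 2.414| = 0.081
C: 1215/455 ≈ 2.670 → |2.670 − 2.414| = 0.256

A, B, C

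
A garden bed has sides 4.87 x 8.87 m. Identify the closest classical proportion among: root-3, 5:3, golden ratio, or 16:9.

16:9

Ratio = 8.87 / 4.87 ≈ 1.821.
Distances: root-3 1.732 (Δ 0.089); 5:3 1.667 (Δ 0.154); golden ratio 1.618 (Δ 0.203); 16:9 1.778 (Δ 0.043).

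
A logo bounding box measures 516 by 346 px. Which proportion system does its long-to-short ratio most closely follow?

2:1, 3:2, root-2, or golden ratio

516/346 ≈ 1.491. Nearest candidates are 3:2 (1.500, off by 0.009) and root-2 (1.414, off by 0.077).

3:2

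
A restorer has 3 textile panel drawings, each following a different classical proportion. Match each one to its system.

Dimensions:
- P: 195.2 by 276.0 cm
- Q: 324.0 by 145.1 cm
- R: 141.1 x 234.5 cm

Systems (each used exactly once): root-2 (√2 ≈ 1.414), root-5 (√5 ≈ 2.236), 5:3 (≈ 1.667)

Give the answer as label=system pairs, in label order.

P=root-2, Q=root-5, R=5:3

Ratios: P ≈ 1.414; Q ≈ 2.233; R ≈ 1.662.
Targets: root-2 ≈ 1.414; root-5 ≈ 2.236; 5:3 ≈ 1.667.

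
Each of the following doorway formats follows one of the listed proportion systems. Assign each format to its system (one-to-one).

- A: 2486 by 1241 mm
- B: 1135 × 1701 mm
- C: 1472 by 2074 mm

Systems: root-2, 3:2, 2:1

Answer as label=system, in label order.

Ratios: A ≈ 2.003; B ≈ 1.499; C ≈ 1.409.
Targets: root-2 ≈ 1.414; 3:2 ≈ 1.500; 2:1 ≈ 2.000.

A=2:1, B=3:2, C=root-2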